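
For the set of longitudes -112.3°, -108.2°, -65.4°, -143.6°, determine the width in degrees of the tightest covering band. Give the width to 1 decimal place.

78.2°

Sort the longitudes: -143.6°, -112.3°, -108.2°, -65.4°.
Eastward gaps between consecutive values (wrapping around): 31.3°, 4.1°, 42.8°, 281.8°.
Largest gap = 281.8° ⇒ minimal covering band is its complement: 360° − 281.8° = 78.2°.
Band runs from -143.6° eastward to -65.4°.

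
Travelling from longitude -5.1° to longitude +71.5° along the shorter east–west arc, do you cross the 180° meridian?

No

Signed shortest Δλ = ((71.5 − -5.1 + 180) mod 360) − 180 = 76.6°.
Going east by 76.6° from -5.1° reaches +71.5° without touching 180°.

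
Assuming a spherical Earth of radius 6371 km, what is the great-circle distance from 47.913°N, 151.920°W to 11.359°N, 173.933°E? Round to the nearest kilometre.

Δλ = 173.933 − -151.920 = 325.853°; wrapped into (−180°, 180°]: -34.147°.
Δφ = 11.359 − 47.913 = -36.554°.
a = sin²(Δφ/2) + cos φ₁ · cos φ₂ · sin²(Δλ/2) = 0.154997.
c = 2·atan2(√a, √(1−a)) = 0.80930 rad → d = 6371·c ≈ 5156.04 km.

5156 km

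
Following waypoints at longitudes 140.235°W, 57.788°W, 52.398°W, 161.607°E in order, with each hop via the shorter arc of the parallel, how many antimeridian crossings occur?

Leg 1: -140.235° → -57.788°, shortest Δλ = 82.447° (east) — does not cross 180°.
Leg 2: -57.788° → -52.398°, shortest Δλ = 5.39° (east) — does not cross 180°.
Leg 3: -52.398° → +161.607°, shortest Δλ = -145.995° (west) — crosses 180°.
Total crossings: 1.

1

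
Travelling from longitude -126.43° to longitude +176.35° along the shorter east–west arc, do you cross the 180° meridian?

Naïve |176.35 − -126.43| = 302.78° > 180°, so the shorter arc goes the other way round — across 180°.
Signed shortest Δλ = ((176.35 − -126.43 + 180) mod 360) − 180 = -57.22°.
Going west by 57.22° from -126.43° passes through 180° before reaching +176.35°.

Yes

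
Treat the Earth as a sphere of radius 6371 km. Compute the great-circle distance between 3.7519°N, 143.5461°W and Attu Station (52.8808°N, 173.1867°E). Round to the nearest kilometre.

6740 km

Δλ = 173.1867 − -143.5461 = 316.7328°; wrapped into (−180°, 180°]: -43.2672°.
Δφ = 52.8808 − 3.7519 = 49.1289°.
a = sin²(Δφ/2) + cos φ₁ · cos φ₂ · sin²(Δλ/2) = 0.254667.
c = 2·atan2(√a, √(1−a)) = 1.05794 rad → d = 6371·c ≈ 6740.15 km.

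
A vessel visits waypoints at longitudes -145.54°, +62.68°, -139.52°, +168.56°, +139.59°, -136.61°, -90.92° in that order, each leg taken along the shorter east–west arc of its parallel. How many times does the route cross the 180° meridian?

Leg 1: -145.54° → +62.68°, shortest Δλ = -151.78° (west) — crosses 180°.
Leg 2: +62.68° → -139.52°, shortest Δλ = 157.8° (east) — crosses 180°.
Leg 3: -139.52° → +168.56°, shortest Δλ = -51.92° (west) — crosses 180°.
Leg 4: +168.56° → +139.59°, shortest Δλ = -28.97° (west) — does not cross 180°.
Leg 5: +139.59° → -136.61°, shortest Δλ = 83.8° (east) — crosses 180°.
Leg 6: -136.61° → -90.92°, shortest Δλ = 45.69° (east) — does not cross 180°.
Total crossings: 4.

4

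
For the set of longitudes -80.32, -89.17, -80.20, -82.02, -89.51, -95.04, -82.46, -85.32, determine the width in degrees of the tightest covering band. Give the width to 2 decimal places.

Sort the longitudes: -95.04°, -89.51°, -89.17°, -85.32°, -82.46°, -82.02°, -80.32°, -80.20°.
Eastward gaps between consecutive values (wrapping around): 5.53°, 0.34°, 3.85°, 2.86°, 0.44°, 1.70°, 0.12°, 345.16°.
Largest gap = 345.16° ⇒ minimal covering band is its complement: 360° − 345.16° = 14.84°.
Band runs from -95.04° eastward to -80.20°.

14.84°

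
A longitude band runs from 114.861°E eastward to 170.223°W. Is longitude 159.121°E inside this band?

Yes

Band width going east from +114.861° to -170.223°: ((-170.223 − 114.861) mod 360) = 74.916°.
Offset of +159.121° east of the west edge: ((159.121 − 114.861) mod 360) = 44.260°.
44.260° ≤ 74.916° ⇒ inside.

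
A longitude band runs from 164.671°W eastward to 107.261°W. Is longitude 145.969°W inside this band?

Yes

Band width going east from -164.671° to -107.261°: ((-107.261 − -164.671) mod 360) = 57.410°.
Offset of -145.969° east of the west edge: ((-145.969 − -164.671) mod 360) = 18.702°.
18.702° ≤ 57.410° ⇒ inside.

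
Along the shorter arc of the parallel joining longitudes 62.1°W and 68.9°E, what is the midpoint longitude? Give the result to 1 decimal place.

3.4°E

Signed shortest Δλ from -62.1° to +68.9° is +131.0°.
Midpoint longitude = -62.1° + (+131.0°)/2 = -62.1° + 65.5° = +3.4°.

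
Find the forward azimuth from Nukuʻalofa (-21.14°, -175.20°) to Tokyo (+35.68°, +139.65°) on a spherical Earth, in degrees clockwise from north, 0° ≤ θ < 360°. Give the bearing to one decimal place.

322.5°

Δλ = 139.65 − -175.20 = 314.85°; wrapped into (−180°, 180°]: -45.15°.
θ = atan2( sin Δλ · cos φ₂ , cos φ₁ · sin φ₂ − sin φ₁ · cos φ₂ · cos Δλ )
  = atan2(-0.57588, 0.75061) = -37.496° → normalised to [0°, 360°): 322.504°.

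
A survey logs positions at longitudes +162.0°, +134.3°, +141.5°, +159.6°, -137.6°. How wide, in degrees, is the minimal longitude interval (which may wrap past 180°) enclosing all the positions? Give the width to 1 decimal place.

Sort the longitudes: -137.6°, +134.3°, +141.5°, +159.6°, +162.0°.
Eastward gaps between consecutive values (wrapping around): 271.9°, 7.2°, 18.1°, 2.4°, 60.4°.
Largest gap = 271.9° ⇒ minimal covering band is its complement: 360° − 271.9° = 88.1°.
Band runs from +134.3° eastward to -137.6°, crossing the antimeridian.

88.1°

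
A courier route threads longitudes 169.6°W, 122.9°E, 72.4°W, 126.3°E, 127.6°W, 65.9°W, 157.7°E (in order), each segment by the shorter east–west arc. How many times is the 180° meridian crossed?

Leg 1: -169.6° → +122.9°, shortest Δλ = -67.5° (west) — crosses 180°.
Leg 2: +122.9° → -72.4°, shortest Δλ = 164.7° (east) — crosses 180°.
Leg 3: -72.4° → +126.3°, shortest Δλ = -161.3° (west) — crosses 180°.
Leg 4: +126.3° → -127.6°, shortest Δλ = 106.1° (east) — crosses 180°.
Leg 5: -127.6° → -65.9°, shortest Δλ = 61.7° (east) — does not cross 180°.
Leg 6: -65.9° → +157.7°, shortest Δλ = -136.4° (west) — crosses 180°.
Total crossings: 5.

5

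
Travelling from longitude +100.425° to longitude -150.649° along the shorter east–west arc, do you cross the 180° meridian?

Naïve |-150.649 − 100.425| = 251.074° > 180°, so the shorter arc goes the other way round — across 180°.
Signed shortest Δλ = ((-150.649 − 100.425 + 180) mod 360) − 180 = 108.926°.
Going east by 108.926° from +100.425° passes through 180° before reaching -150.649°.

Yes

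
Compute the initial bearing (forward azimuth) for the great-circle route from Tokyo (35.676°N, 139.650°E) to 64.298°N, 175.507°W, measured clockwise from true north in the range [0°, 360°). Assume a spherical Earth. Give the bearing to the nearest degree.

Δλ = -175.507 − 139.650 = -315.157°; wrapped into (−180°, 180°]: 44.843°.
θ = atan2( sin Δλ · cos φ₂ , cos φ₁ · sin φ₂ − sin φ₁ · cos φ₂ · cos Δλ )
  = atan2(0.30582, 0.55262) = 28.960° → normalised to [0°, 360°): 28.960°.

29°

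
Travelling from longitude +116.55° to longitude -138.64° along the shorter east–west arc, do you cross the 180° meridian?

Yes

Naïve |-138.64 − 116.55| = 255.19° > 180°, so the shorter arc goes the other way round — across 180°.
Signed shortest Δλ = ((-138.64 − 116.55 + 180) mod 360) − 180 = 104.81°.
Going east by 104.81° from +116.55° passes through 180° before reaching -138.64°.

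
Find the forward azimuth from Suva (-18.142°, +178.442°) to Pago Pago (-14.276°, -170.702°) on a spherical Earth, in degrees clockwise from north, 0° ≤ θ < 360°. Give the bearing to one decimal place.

71.2°

Δλ = -170.702 − 178.442 = -349.144°; wrapped into (−180°, 180°]: 10.856°.
θ = atan2( sin Δλ · cos φ₂ , cos φ₁ · sin φ₂ − sin φ₁ · cos φ₂ · cos Δλ )
  = atan2(0.18253, 0.06202) = 71.232° → normalised to [0°, 360°): 71.232°.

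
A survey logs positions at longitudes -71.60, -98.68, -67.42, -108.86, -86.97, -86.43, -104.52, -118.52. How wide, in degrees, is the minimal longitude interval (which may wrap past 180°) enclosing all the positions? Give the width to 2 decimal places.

Sort the longitudes: -118.52°, -108.86°, -104.52°, -98.68°, -86.97°, -86.43°, -71.60°, -67.42°.
Eastward gaps between consecutive values (wrapping around): 9.66°, 4.34°, 5.84°, 11.71°, 0.54°, 14.83°, 4.18°, 308.90°.
Largest gap = 308.90° ⇒ minimal covering band is its complement: 360° − 308.90° = 51.10°.
Band runs from -118.52° eastward to -67.42°.

51.10°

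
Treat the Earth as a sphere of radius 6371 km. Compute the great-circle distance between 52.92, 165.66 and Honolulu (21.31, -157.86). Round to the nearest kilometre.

4685 km

Δλ = -157.86 − 165.66 = -323.52°; wrapped into (−180°, 180°]: 36.48°.
Δφ = 21.31 − 52.92 = -31.61°.
a = sin²(Δφ/2) + cos φ₁ · cos φ₂ · sin²(Δλ/2) = 0.129211.
c = 2·atan2(√a, √(1−a)) = 0.73538 rad → d = 6371·c ≈ 4685.09 km.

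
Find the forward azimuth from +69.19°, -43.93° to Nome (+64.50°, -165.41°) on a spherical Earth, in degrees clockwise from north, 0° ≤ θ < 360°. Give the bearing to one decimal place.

325.3°

Δλ = -165.41 − -43.93 = -121.48°.
θ = atan2( sin Δλ · cos φ₂ , cos φ₁ · sin φ₂ − sin φ₁ · cos φ₂ · cos Δλ )
  = atan2(-0.36715, 0.53081) = -34.671° → normalised to [0°, 360°): 325.329°.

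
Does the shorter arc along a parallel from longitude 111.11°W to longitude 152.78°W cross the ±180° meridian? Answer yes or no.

Signed shortest Δλ = ((-152.78 − -111.11 + 180) mod 360) − 180 = -41.67°.
Going west by 41.67° from -111.11° reaches -152.78° without touching 180°.

No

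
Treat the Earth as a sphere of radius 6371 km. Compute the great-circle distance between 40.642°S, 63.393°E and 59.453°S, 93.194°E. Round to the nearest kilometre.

2937 km

Δλ = 93.194 − 63.393 = 29.801°.
Δφ = -59.453 − -40.642 = -18.811°.
a = sin²(Δφ/2) + cos φ₁ · cos φ₂ · sin²(Δλ/2) = 0.052206.
c = 2·atan2(√a, √(1−a)) = 0.46105 rad → d = 6371·c ≈ 2937.33 km.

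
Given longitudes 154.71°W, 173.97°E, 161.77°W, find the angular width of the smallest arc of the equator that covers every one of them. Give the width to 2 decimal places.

Sort the longitudes: -161.77°, -154.71°, +173.97°.
Eastward gaps between consecutive values (wrapping around): 7.06°, 328.68°, 24.26°.
Largest gap = 328.68° ⇒ minimal covering band is its complement: 360° − 328.68° = 31.32°.
Band runs from +173.97° eastward to -154.71°, crossing the antimeridian.

31.32°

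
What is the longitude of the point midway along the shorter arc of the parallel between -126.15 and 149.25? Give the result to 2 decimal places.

-168.45°

Signed shortest Δλ from -126.15° to +149.25° is -84.60°.
Midpoint longitude = -126.15° + (-84.60°)/2 = -126.15° − 42.30° = -168.45°.
(The naïve average (-126.15 + +149.25)/2 = 11.55° is on the wrong side of the globe.)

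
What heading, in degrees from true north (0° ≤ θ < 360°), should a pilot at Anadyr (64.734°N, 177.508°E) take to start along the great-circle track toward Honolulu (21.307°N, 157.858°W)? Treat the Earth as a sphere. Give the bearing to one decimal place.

147.6°

Δλ = -157.858 − 177.508 = -335.366°; wrapped into (−180°, 180°]: 24.634°.
θ = atan2( sin Δλ · cos φ₂ , cos φ₁ · sin φ₂ − sin φ₁ · cos φ₂ · cos Δλ )
  = atan2(0.38833, -0.61075) = 147.551° → normalised to [0°, 360°): 147.551°.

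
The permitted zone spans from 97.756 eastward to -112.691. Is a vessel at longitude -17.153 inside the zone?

Band width going east from +97.756° to -112.691°: ((-112.691 − 97.756) mod 360) = 149.553°.
Offset of -17.153° east of the west edge: ((-17.153 − 97.756) mod 360) = 245.091°.
245.091° > 149.553° ⇒ outside.

No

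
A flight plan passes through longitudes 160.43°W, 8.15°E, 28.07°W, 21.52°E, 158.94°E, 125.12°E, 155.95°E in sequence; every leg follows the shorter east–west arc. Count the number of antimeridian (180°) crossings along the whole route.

Leg 1: -160.43° → +8.15°, shortest Δλ = 168.58° (east) — does not cross 180°.
Leg 2: +8.15° → -28.07°, shortest Δλ = -36.22° (west) — does not cross 180°.
Leg 3: -28.07° → +21.52°, shortest Δλ = 49.59° (east) — does not cross 180°.
Leg 4: +21.52° → +158.94°, shortest Δλ = 137.42° (east) — does not cross 180°.
Leg 5: +158.94° → +125.12°, shortest Δλ = -33.82° (west) — does not cross 180°.
Leg 6: +125.12° → +155.95°, shortest Δλ = 30.83° (east) — does not cross 180°.
Total crossings: 0.

0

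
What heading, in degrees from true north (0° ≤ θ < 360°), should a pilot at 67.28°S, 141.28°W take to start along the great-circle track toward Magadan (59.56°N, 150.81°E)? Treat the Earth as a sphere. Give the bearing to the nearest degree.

317°

Δλ = 150.81 − -141.28 = 292.09°; wrapped into (−180°, 180°]: -67.91°.
θ = atan2( sin Δλ · cos φ₂ , cos φ₁ · sin φ₂ − sin φ₁ · cos φ₂ · cos Δλ )
  = atan2(-0.46945, 0.50873) = -42.700° → normalised to [0°, 360°): 317.300°.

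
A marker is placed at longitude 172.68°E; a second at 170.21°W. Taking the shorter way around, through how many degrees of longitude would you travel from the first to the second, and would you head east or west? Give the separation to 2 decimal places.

17.11° east

Raw difference: -170.21 − 172.68 = -342.89°.
Normalise into (−180°, 180°]: -342.89° + 360° = 17.11°.
Positive ⇒ the second point lies to the east; separation 17.11°.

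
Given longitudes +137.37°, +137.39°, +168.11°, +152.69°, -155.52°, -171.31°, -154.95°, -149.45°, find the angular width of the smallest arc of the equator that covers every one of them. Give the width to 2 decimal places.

73.18°

Sort the longitudes: -171.31°, -155.52°, -154.95°, -149.45°, +137.37°, +137.39°, +152.69°, +168.11°.
Eastward gaps between consecutive values (wrapping around): 15.79°, 0.57°, 5.50°, 286.82°, 0.02°, 15.30°, 15.42°, 20.58°.
Largest gap = 286.82° ⇒ minimal covering band is its complement: 360° − 286.82° = 73.18°.
Band runs from +137.37° eastward to -149.45°, crossing the antimeridian.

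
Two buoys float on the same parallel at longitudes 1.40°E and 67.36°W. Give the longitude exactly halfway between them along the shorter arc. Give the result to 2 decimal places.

Signed shortest Δλ from +1.40° to -67.36° is -68.76°.
Midpoint longitude = +1.40° + (-68.76°)/2 = +1.40° − 34.38° = -32.98°.

32.98°W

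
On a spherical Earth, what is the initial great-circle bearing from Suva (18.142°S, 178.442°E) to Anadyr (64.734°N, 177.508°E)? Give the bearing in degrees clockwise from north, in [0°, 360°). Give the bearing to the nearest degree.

0°

Δλ = 177.508 − 178.442 = -0.934°.
θ = atan2( sin Δλ · cos φ₂ , cos φ₁ · sin φ₂ − sin φ₁ · cos φ₂ · cos Δλ )
  = atan2(-0.00696, 0.99226) = -0.402° → normalised to [0°, 360°): 359.598°.
To the nearest degree that is 360°, which in [0°, 360°) is written 0°.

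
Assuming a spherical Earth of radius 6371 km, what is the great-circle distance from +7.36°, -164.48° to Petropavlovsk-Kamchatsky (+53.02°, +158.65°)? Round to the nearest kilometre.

6069 km

Δλ = 158.65 − -164.48 = 323.13°; wrapped into (−180°, 180°]: -36.87°.
Δφ = 53.02 − 7.36 = 45.66°.
a = sin²(Δφ/2) + cos φ₁ · cos φ₂ · sin²(Δλ/2) = 0.210201.
c = 2·atan2(√a, √(1−a)) = 0.95256 rad → d = 6371·c ≈ 6068.77 km.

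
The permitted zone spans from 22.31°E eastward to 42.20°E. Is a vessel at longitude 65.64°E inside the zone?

Band width going east from +22.31° to +42.20°: ((42.20 − 22.31) mod 360) = 19.89°.
Offset of +65.64° east of the west edge: ((65.64 − 22.31) mod 360) = 43.33°.
43.33° > 19.89° ⇒ outside.

No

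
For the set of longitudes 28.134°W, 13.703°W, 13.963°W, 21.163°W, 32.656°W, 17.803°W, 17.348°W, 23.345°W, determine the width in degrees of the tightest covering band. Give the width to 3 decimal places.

18.953°

Sort the longitudes: -32.656°, -28.134°, -23.345°, -21.163°, -17.803°, -17.348°, -13.963°, -13.703°.
Eastward gaps between consecutive values (wrapping around): 4.522°, 4.789°, 2.182°, 3.360°, 0.455°, 3.385°, 0.260°, 341.047°.
Largest gap = 341.047° ⇒ minimal covering band is its complement: 360° − 341.047° = 18.953°.
Band runs from -32.656° eastward to -13.703°.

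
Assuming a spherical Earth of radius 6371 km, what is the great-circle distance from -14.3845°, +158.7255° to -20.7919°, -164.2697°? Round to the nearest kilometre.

Δλ = -164.2697 − 158.7255 = -322.9952°; wrapped into (−180°, 180°]: 37.0048°.
Δφ = -20.7919 − -14.3845 = -6.4074°.
a = sin²(Δφ/2) + cos φ₁ · cos φ₂ · sin²(Δλ/2) = 0.094321.
c = 2·atan2(√a, √(1−a)) = 0.62432 rad → d = 6371·c ≈ 3977.57 km.

3978 km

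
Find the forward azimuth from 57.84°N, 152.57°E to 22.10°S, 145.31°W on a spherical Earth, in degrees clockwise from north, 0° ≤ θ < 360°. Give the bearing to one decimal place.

124.7°

Δλ = -145.31 − 152.57 = -297.88°; wrapped into (−180°, 180°]: 62.12°.
θ = atan2( sin Δλ · cos φ₂ , cos φ₁ · sin φ₂ − sin φ₁ · cos φ₂ · cos Δλ )
  = atan2(0.81899, -0.56705) = 124.698° → normalised to [0°, 360°): 124.698°.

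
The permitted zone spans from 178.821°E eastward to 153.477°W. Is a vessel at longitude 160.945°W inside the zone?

Yes

Band width going east from +178.821° to -153.477°: ((-153.477 − 178.821) mod 360) = 27.702°.
Offset of -160.945° east of the west edge: ((-160.945 − 178.821) mod 360) = 20.234°.
20.234° ≤ 27.702° ⇒ inside.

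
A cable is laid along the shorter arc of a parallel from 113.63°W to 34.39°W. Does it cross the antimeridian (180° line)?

Signed shortest Δλ = ((-34.39 − -113.63 + 180) mod 360) − 180 = 79.24°.
Going east by 79.24° from -113.63° reaches -34.39° without touching 180°.

No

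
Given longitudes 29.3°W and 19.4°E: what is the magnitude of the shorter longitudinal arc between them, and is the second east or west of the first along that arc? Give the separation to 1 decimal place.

Raw difference: 19.4 − -29.3 = 48.7°.
Normalise into (−180°, 180°]: 48.7° stays 48.7°.
Positive ⇒ the second point lies to the east; separation 48.7°.

48.7° east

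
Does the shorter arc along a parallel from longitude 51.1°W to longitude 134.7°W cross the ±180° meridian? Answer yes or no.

No

Signed shortest Δλ = ((-134.7 − -51.1 + 180) mod 360) − 180 = -83.6°.
Going west by 83.6° from -51.1° reaches -134.7° without touching 180°.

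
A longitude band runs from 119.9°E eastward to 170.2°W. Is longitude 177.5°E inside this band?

Yes

Band width going east from +119.9° to -170.2°: ((-170.2 − 119.9) mod 360) = 69.9°.
Offset of +177.5° east of the west edge: ((177.5 − 119.9) mod 360) = 57.6°.
57.6° ≤ 69.9° ⇒ inside.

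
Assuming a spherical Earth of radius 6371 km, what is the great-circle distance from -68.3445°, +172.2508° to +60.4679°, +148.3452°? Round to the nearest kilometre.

Δλ = 148.3452 − 172.2508 = -23.9056°.
Δφ = 60.4679 − -68.3445 = 128.8124°.
a = sin²(Δφ/2) + cos φ₁ · cos φ₂ · sin²(Δλ/2) = 0.821188.
c = 2·atan2(√a, √(1−a)) = 2.26839 rad → d = 6371·c ≈ 14451.92 km.

14452 km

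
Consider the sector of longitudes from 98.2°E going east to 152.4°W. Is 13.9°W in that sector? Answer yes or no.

No

Band width going east from +98.2° to -152.4°: ((-152.4 − 98.2) mod 360) = 109.4°.
Offset of -13.9° east of the west edge: ((-13.9 − 98.2) mod 360) = 247.9°.
247.9° > 109.4° ⇒ outside.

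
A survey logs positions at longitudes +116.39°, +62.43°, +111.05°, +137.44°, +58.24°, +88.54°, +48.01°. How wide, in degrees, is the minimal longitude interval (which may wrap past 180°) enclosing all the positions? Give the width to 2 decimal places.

89.43°

Sort the longitudes: +48.01°, +58.24°, +62.43°, +88.54°, +111.05°, +116.39°, +137.44°.
Eastward gaps between consecutive values (wrapping around): 10.23°, 4.19°, 26.11°, 22.51°, 5.34°, 21.05°, 270.57°.
Largest gap = 270.57° ⇒ minimal covering band is its complement: 360° − 270.57° = 89.43°.
Band runs from +48.01° eastward to +137.44°.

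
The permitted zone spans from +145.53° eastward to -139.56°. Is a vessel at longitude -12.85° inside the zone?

Band width going east from +145.53° to -139.56°: ((-139.56 − 145.53) mod 360) = 74.91°.
Offset of -12.85° east of the west edge: ((-12.85 − 145.53) mod 360) = 201.62°.
201.62° > 74.91° ⇒ outside.

No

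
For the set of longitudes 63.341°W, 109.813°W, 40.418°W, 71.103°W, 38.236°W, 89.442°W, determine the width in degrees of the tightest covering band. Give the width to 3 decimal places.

71.577°

Sort the longitudes: -109.813°, -89.442°, -71.103°, -63.341°, -40.418°, -38.236°.
Eastward gaps between consecutive values (wrapping around): 20.371°, 18.339°, 7.762°, 22.923°, 2.182°, 288.423°.
Largest gap = 288.423° ⇒ minimal covering band is its complement: 360° − 288.423° = 71.577°.
Band runs from -109.813° eastward to -38.236°.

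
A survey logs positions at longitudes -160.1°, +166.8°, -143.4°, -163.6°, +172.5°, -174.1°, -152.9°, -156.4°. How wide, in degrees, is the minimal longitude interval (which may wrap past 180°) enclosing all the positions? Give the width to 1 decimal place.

Sort the longitudes: -174.1°, -163.6°, -160.1°, -156.4°, -152.9°, -143.4°, +166.8°, +172.5°.
Eastward gaps between consecutive values (wrapping around): 10.5°, 3.5°, 3.7°, 3.5°, 9.5°, 310.2°, 5.7°, 13.4°.
Largest gap = 310.2° ⇒ minimal covering band is its complement: 360° − 310.2° = 49.8°.
Band runs from +166.8° eastward to -143.4°, crossing the antimeridian.

49.8°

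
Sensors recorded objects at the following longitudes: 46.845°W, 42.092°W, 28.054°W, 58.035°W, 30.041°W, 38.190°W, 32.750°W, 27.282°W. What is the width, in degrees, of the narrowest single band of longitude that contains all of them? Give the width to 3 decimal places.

30.753°

Sort the longitudes: -58.035°, -46.845°, -42.092°, -38.190°, -32.750°, -30.041°, -28.054°, -27.282°.
Eastward gaps between consecutive values (wrapping around): 11.190°, 4.753°, 3.902°, 5.440°, 2.709°, 1.987°, 0.772°, 329.247°.
Largest gap = 329.247° ⇒ minimal covering band is its complement: 360° − 329.247° = 30.753°.
Band runs from -58.035° eastward to -27.282°.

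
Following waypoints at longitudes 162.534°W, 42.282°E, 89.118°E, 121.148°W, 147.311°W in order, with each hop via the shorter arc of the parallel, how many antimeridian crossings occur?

Leg 1: -162.534° → +42.282°, shortest Δλ = -155.184° (west) — crosses 180°.
Leg 2: +42.282° → +89.118°, shortest Δλ = 46.836° (east) — does not cross 180°.
Leg 3: +89.118° → -121.148°, shortest Δλ = 149.734° (east) — crosses 180°.
Leg 4: -121.148° → -147.311°, shortest Δλ = -26.163° (west) — does not cross 180°.
Total crossings: 2.

2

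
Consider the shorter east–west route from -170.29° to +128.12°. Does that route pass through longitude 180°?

Yes

Naïve |128.12 − -170.29| = 298.41° > 180°, so the shorter arc goes the other way round — across 180°.
Signed shortest Δλ = ((128.12 − -170.29 + 180) mod 360) − 180 = -61.59°.
Going west by 61.59° from -170.29° passes through 180° before reaching +128.12°.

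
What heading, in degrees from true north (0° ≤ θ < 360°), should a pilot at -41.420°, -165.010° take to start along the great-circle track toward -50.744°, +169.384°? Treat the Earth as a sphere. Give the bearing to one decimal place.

Δλ = 169.384 − -165.010 = 334.394°; wrapped into (−180°, 180°]: -25.606°.
θ = atan2( sin Δλ · cos φ₂ , cos φ₁ · sin φ₂ − sin φ₁ · cos φ₂ · cos Δλ )
  = atan2(-0.27348, -0.20313) = -126.604° → normalised to [0°, 360°): 233.396°.

233.4°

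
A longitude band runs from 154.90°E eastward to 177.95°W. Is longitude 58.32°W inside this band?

Band width going east from +154.90° to -177.95°: ((-177.95 − 154.90) mod 360) = 27.15°.
Offset of -58.32° east of the west edge: ((-58.32 − 154.90) mod 360) = 146.78°.
146.78° > 27.15° ⇒ outside.

No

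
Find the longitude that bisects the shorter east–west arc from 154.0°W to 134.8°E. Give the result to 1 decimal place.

Signed shortest Δλ from -154.0° to +134.8° is -71.2°.
Midpoint longitude = -154.0° + (-71.2°)/2 = -154.0° − 35.6° = -189.6°.
Normalise into (−180°, 180°]: +170.4°.
(The naïve average (-154.0 + +134.8)/2 = -9.6° is on the wrong side of the globe.)

170.4°E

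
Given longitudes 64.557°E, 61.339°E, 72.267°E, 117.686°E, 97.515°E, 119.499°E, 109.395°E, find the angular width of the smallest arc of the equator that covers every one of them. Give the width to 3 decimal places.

58.160°

Sort the longitudes: +61.339°, +64.557°, +72.267°, +97.515°, +109.395°, +117.686°, +119.499°.
Eastward gaps between consecutive values (wrapping around): 3.218°, 7.710°, 25.248°, 11.880°, 8.291°, 1.813°, 301.840°.
Largest gap = 301.840° ⇒ minimal covering band is its complement: 360° − 301.840° = 58.160°.
Band runs from +61.339° eastward to +119.499°.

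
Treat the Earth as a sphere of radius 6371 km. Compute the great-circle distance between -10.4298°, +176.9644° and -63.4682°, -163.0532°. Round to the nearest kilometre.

6106 km

Δλ = -163.0532 − 176.9644 = -340.0176°; wrapped into (−180°, 180°]: 19.9824°.
Δφ = -63.4682 − -10.4298 = -53.0384°.
a = sin²(Δφ/2) + cos φ₁ · cos φ₂ · sin²(Δλ/2) = 0.212584.
c = 2·atan2(√a, √(1−a)) = 0.95840 rad → d = 6371·c ≈ 6105.95 km.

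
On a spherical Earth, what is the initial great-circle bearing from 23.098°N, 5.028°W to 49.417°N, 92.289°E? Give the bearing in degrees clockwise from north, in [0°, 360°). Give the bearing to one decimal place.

41.4°

Δλ = 92.289 − -5.028 = 97.317°.
θ = atan2( sin Δλ · cos φ₂ , cos φ₁ · sin φ₂ − sin φ₁ · cos φ₂ · cos Δλ )
  = atan2(0.64525, 0.73109) = 41.431° → normalised to [0°, 360°): 41.431°.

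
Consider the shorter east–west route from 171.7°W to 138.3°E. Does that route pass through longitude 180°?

Naïve |138.3 − -171.7| = 310.0° > 180°, so the shorter arc goes the other way round — across 180°.
Signed shortest Δλ = ((138.3 − -171.7 + 180) mod 360) − 180 = -50.0°.
Going west by 50.0° from -171.7° passes through 180° before reaching +138.3°.

Yes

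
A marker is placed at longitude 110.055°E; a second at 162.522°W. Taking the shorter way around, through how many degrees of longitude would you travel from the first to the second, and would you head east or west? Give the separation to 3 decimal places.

Raw difference: -162.522 − 110.055 = -272.577°.
Normalise into (−180°, 180°]: -272.577° + 360° = 87.423°.
Positive ⇒ the second point lies to the east; separation 87.423°.

87.423° east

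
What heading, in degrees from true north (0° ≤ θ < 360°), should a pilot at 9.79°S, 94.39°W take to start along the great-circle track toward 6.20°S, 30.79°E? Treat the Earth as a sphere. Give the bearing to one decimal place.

104.1°

Δλ = 30.79 − -94.39 = 125.18°.
θ = atan2( sin Δλ · cos φ₂ , cos φ₁ · sin φ₂ − sin φ₁ · cos φ₂ · cos Δλ )
  = atan2(0.81257, -0.20382) = 104.081° → normalised to [0°, 360°): 104.081°.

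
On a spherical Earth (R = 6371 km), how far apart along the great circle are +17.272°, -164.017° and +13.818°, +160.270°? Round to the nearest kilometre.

3840 km

Δλ = 160.270 − -164.017 = 324.287°; wrapped into (−180°, 180°]: -35.713°.
Δφ = 13.818 − 17.272 = -3.454°.
a = sin²(Δφ/2) + cos φ₁ · cos φ₂ · sin²(Δλ/2) = 0.088094.
c = 2·atan2(√a, √(1−a)) = 0.60269 rad → d = 6371·c ≈ 3839.77 km.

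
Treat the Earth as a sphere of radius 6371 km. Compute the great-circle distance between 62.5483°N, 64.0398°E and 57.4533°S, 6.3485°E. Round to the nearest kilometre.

14231 km

Δλ = 6.3485 − 64.0398 = -57.6913°.
Δφ = -57.4533 − 62.5483 = -120.0016°.
a = sin²(Δφ/2) + cos φ₁ · cos φ₂ · sin²(Δλ/2) = 0.807739.
c = 2·atan2(√a, √(1−a)) = 2.23379 rad → d = 6371·c ≈ 14231.47 km.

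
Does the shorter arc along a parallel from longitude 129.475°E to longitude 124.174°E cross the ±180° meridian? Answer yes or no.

Signed shortest Δλ = ((124.174 − 129.475 + 180) mod 360) − 180 = -5.301°.
Going west by 5.301° from +129.475° reaches +124.174° without touching 180°.

No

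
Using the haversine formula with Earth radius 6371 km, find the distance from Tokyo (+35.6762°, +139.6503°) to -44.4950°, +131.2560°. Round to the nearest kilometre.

Δλ = 131.2560 − 139.6503 = -8.3943°.
Δφ = -44.4950 − 35.6762 = -80.1712°.
a = sin²(Δφ/2) + cos φ₁ · cos φ₂ · sin²(Δλ/2) = 0.417751.
c = 2·atan2(√a, √(1−a)) = 1.40555 rad → d = 6371·c ≈ 8954.75 km.

8955 km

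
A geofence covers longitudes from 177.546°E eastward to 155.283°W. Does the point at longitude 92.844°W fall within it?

No

Band width going east from +177.546° to -155.283°: ((-155.283 − 177.546) mod 360) = 27.171°.
Offset of -92.844° east of the west edge: ((-92.844 − 177.546) mod 360) = 89.610°.
89.610° > 27.171° ⇒ outside.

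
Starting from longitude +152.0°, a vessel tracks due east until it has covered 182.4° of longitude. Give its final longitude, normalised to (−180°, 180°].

Start at +152.0°; shift +182.4° → +334.4°.
+334.4° lies outside (−180°, 180°]; subtract 360° → -25.6°.

-25.6°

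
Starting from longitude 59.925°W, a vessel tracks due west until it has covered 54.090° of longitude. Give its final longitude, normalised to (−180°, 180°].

114.015°W

Start at -59.925°; shift −54.090° → -114.015°.
-114.015° already lies in (−180°, 180°].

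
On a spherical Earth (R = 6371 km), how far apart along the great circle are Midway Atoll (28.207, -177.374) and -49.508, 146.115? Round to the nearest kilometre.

9366 km

Δλ = 146.115 − -177.374 = 323.489°; wrapped into (−180°, 180°]: -36.511°.
Δφ = -49.508 − 28.207 = -77.715°.
a = sin²(Δφ/2) + cos φ₁ · cos φ₂ · sin²(Δλ/2) = 0.449765.
c = 2·atan2(√a, √(1−a)) = 1.47016 rad → d = 6371·c ≈ 9366.37 km.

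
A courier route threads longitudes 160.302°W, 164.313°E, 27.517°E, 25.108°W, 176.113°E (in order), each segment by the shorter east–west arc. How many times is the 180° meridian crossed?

Leg 1: -160.302° → +164.313°, shortest Δλ = -35.385° (west) — crosses 180°.
Leg 2: +164.313° → +27.517°, shortest Δλ = -136.796° (west) — does not cross 180°.
Leg 3: +27.517° → -25.108°, shortest Δλ = -52.625° (west) — does not cross 180°.
Leg 4: -25.108° → +176.113°, shortest Δλ = -158.779° (west) — crosses 180°.
Total crossings: 2.

2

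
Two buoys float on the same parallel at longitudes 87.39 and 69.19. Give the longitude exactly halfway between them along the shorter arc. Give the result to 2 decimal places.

+78.29°

Signed shortest Δλ from +87.39° to +69.19° is -18.20°.
Midpoint longitude = +87.39° + (-18.20°)/2 = +87.39° − 9.10° = +78.29°.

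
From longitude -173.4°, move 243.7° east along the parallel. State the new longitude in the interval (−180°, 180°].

Start at -173.4°; shift +243.7° → +70.3°.
+70.3° already lies in (−180°, 180°].

+70.3°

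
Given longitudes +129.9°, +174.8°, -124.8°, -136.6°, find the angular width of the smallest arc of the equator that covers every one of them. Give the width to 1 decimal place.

Sort the longitudes: -136.6°, -124.8°, +129.9°, +174.8°.
Eastward gaps between consecutive values (wrapping around): 11.8°, 254.7°, 44.9°, 48.6°.
Largest gap = 254.7° ⇒ minimal covering band is its complement: 360° − 254.7° = 105.3°.
Band runs from +129.9° eastward to -124.8°, crossing the antimeridian.

105.3°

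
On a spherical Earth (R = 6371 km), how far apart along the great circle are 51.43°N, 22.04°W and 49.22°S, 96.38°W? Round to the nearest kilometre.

Δλ = -96.38 − -22.04 = -74.34°.
Δφ = -49.22 − 51.43 = -100.65°.
a = sin²(Δφ/2) + cos φ₁ · cos φ₂ · sin²(Δλ/2) = 0.741056.
c = 2·atan2(√a, √(1−a)) = 2.07386 rad → d = 6371·c ≈ 13212.56 km.

13213 km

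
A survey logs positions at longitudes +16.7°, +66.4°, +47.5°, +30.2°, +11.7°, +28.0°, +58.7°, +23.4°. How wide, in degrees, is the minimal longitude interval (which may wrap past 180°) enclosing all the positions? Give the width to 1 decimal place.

Sort the longitudes: +11.7°, +16.7°, +23.4°, +28.0°, +30.2°, +47.5°, +58.7°, +66.4°.
Eastward gaps between consecutive values (wrapping around): 5.0°, 6.7°, 4.6°, 2.2°, 17.3°, 11.2°, 7.7°, 305.3°.
Largest gap = 305.3° ⇒ minimal covering band is its complement: 360° − 305.3° = 54.7°.
Band runs from +11.7° eastward to +66.4°.

54.7°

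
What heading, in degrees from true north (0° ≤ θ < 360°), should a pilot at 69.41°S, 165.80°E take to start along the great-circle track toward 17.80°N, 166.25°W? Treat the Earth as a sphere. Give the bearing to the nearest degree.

27°

Δλ = -166.25 − 165.80 = -332.05°; wrapped into (−180°, 180°]: 27.95°.
θ = atan2( sin Δλ · cos φ₂ , cos φ₁ · sin φ₂ − sin φ₁ · cos φ₂ · cos Δλ )
  = atan2(0.44626, 0.89485) = 26.506° → normalised to [0°, 360°): 26.506°.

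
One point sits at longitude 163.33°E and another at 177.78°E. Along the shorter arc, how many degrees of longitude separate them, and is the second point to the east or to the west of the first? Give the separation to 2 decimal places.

14.45° east

Raw difference: 177.78 − 163.33 = 14.45°.
Normalise into (−180°, 180°]: 14.45° stays 14.45°.
Positive ⇒ the second point lies to the east; separation 14.45°.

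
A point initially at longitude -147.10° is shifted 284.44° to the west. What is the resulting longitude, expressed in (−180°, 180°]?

Start at -147.10°; shift −284.44° → -431.54°.
-431.54° lies outside (−180°, 180°]; add 360° → -71.54°.

-71.54°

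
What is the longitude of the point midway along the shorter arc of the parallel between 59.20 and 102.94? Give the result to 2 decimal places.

Signed shortest Δλ from +59.20° to +102.94° is +43.74°.
Midpoint longitude = +59.20° + (+43.74°)/2 = +59.20° + 21.87° = +81.07°.

+81.07°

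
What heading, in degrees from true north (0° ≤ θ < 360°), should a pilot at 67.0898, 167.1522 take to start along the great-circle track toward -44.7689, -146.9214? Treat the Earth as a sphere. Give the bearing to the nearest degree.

145°

Δλ = -146.9214 − 167.1522 = -314.0736°; wrapped into (−180°, 180°]: 45.9264°.
θ = atan2( sin Δλ · cos φ₂ , cos φ₁ · sin φ₂ − sin φ₁ · cos φ₂ · cos Δλ )
  = atan2(0.51006, -0.72903) = 145.022° → normalised to [0°, 360°): 145.022°.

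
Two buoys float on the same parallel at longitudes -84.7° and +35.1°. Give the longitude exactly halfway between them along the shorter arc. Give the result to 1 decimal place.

-24.8°

Signed shortest Δλ from -84.7° to +35.1° is +119.8°.
Midpoint longitude = -84.7° + (+119.8°)/2 = -84.7° + 59.9° = -24.8°.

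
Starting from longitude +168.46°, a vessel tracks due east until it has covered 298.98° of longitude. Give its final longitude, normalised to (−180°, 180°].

Start at +168.46°; shift +298.98° → +467.44°.
+467.44° lies outside (−180°, 180°]; subtract 360° → +107.44°.

+107.44°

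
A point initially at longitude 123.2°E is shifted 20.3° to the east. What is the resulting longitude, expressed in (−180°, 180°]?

Start at +123.2°; shift +20.3° → +143.5°.
+143.5° already lies in (−180°, 180°].

143.5°E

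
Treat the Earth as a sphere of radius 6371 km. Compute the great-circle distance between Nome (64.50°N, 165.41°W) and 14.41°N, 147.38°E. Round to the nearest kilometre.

6614 km

Δλ = 147.38 − -165.41 = 312.79°; wrapped into (−180°, 180°]: -47.21°.
Δφ = 14.41 − 64.50 = -50.09°.
a = sin²(Δφ/2) + cos φ₁ · cos φ₂ · sin²(Δλ/2) = 0.246066.
c = 2·atan2(√a, √(1−a)) = 1.03809 rad → d = 6371·c ≈ 6613.66 km.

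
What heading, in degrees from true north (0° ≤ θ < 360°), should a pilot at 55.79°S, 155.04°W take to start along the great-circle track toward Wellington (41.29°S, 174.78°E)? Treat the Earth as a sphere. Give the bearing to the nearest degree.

Δλ = 174.78 − -155.04 = 329.82°; wrapped into (−180°, 180°]: -30.18°.
θ = atan2( sin Δλ · cos φ₂ , cos φ₁ · sin φ₂ − sin φ₁ · cos φ₂ · cos Δλ )
  = atan2(-0.37773, 0.16615) = -66.257° → normalised to [0°, 360°): 293.743°.

294°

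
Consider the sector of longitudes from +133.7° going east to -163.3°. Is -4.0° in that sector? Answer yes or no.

No

Band width going east from +133.7° to -163.3°: ((-163.3 − 133.7) mod 360) = 63.0°.
Offset of -4.0° east of the west edge: ((-4.0 − 133.7) mod 360) = 222.3°.
222.3° > 63.0° ⇒ outside.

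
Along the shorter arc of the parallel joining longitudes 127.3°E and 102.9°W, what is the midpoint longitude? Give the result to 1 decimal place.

167.8°W

Signed shortest Δλ from +127.3° to -102.9° is +129.8°.
Midpoint longitude = +127.3° + (+129.8°)/2 = +127.3° + 64.9° = +192.2°.
Normalise into (−180°, 180°]: -167.8°.
(The naïve average (+127.3 + -102.9)/2 = 12.2° is on the wrong side of the globe.)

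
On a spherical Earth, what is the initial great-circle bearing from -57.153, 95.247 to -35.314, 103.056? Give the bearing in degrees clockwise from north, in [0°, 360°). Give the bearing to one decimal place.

16.9°

Δλ = 103.056 − 95.247 = 7.809°.
θ = atan2( sin Δλ · cos φ₂ , cos φ₁ · sin φ₂ − sin φ₁ · cos φ₂ · cos Δλ )
  = atan2(0.11087, 0.36564) = 16.868° → normalised to [0°, 360°): 16.868°.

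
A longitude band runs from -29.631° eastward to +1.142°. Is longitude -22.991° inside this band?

Yes

Band width going east from -29.631° to +1.142°: ((1.142 − -29.631) mod 360) = 30.773°.
Offset of -22.991° east of the west edge: ((-22.991 − -29.631) mod 360) = 6.640°.
6.640° ≤ 30.773° ⇒ inside.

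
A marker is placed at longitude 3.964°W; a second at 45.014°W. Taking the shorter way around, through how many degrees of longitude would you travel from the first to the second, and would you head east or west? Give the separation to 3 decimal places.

41.050° west

Raw difference: -45.014 − -3.964 = -41.05°.
Normalise into (−180°, 180°]: -41.05° stays -41.05°.
Negative ⇒ the second point lies to the west; separation 41.050°.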